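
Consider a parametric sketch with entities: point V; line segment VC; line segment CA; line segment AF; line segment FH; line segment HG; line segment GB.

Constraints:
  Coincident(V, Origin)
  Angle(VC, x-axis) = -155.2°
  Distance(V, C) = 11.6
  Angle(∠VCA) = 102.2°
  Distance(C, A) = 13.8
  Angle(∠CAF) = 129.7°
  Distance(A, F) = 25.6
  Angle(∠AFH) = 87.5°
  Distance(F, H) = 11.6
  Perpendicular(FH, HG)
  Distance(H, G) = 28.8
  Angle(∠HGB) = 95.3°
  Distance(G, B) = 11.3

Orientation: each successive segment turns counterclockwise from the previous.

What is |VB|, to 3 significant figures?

20.9

V is at the origin; VC runs at -155.2° with length 11.6, so C = (-10.5, -4.87). ∠VCA = 102.2° gives CA at -77.4° from the x-axis; with |CA| = 13.8, A = (-7.52, -18.3). ∠CAF = 129.7° gives AF at -27.1° from the x-axis; with |AF| = 25.6, F = (15.3, -30.0). ∠AFH = 87.5° gives FH at 65.4° from the x-axis; with |FH| = 11.6, H = (20.1, -19.4). FH is perpendicular to HG, so HG runs at 155°; with |HG| = 28.8, G = (-6.09, -7.46). ∠HGB = 95.3° gives GB at -120° from the x-axis; with |GB| = 11.3, B = (-11.7, -17.3). Then |VB| = |B − V| = 20.9.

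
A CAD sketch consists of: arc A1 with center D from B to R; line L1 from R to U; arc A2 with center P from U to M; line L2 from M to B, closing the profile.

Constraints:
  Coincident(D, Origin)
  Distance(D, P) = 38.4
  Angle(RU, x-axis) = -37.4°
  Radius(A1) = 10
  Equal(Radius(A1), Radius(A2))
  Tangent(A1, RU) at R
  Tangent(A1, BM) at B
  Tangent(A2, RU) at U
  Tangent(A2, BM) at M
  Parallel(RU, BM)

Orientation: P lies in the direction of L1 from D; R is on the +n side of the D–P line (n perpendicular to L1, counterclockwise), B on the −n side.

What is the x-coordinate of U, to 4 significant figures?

36.58

Tangency of A1 to both parallel lines with radius 10.0 puts R and B at D ± 10.0·n: R = (6.074, 7.944), B = (-6.074, -7.944). Equal radii place U and M the same way about P: U = P + 10.0·n = (36.58, -15.38), M = P − 10.0·n = (24.43, -31.27). So U.x = 36.58.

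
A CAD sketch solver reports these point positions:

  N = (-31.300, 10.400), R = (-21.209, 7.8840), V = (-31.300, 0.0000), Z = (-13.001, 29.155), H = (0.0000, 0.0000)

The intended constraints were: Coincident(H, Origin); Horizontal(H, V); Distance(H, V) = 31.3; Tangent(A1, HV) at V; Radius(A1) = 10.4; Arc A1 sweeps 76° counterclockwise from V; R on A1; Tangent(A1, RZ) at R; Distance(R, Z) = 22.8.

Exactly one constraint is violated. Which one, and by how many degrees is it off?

Tangent(A1, RZ) at R — off by 7.10°.

H = (0.00, 0.00) ✓; H.y = 0.00, V.y = 0.00 ✓; |HV| = 31.30 ✓; ∠(NV, VH) = 90.00° ✓; |NV| = 10.40 ✓; bearing(N→R) − bearing(N→V) = 76.00° ✓; |NR| = 10.40 ✓; ∠(NR, RZ) = 97.10° ✗; |RZ| = 22.80 ✓.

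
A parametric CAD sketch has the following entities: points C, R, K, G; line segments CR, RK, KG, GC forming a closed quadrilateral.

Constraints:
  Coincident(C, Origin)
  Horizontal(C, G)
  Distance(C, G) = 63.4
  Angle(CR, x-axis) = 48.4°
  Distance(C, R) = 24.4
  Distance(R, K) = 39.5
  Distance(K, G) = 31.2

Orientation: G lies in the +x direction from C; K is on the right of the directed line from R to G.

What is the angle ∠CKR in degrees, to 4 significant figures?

35.91°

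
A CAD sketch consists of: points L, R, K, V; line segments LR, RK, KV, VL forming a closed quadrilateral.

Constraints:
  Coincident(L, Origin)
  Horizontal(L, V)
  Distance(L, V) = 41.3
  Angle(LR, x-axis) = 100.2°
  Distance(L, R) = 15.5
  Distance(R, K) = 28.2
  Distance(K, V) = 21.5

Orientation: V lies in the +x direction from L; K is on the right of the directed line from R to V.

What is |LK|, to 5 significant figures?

19.925

Checks: |RK| = 28.20 ✓; |KV| = 21.50 ✓.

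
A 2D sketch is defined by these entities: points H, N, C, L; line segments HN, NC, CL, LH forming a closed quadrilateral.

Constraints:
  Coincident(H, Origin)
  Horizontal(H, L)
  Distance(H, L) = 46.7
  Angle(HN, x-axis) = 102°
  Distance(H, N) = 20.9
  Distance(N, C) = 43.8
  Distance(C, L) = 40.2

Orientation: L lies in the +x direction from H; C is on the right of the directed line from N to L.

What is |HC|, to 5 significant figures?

23.481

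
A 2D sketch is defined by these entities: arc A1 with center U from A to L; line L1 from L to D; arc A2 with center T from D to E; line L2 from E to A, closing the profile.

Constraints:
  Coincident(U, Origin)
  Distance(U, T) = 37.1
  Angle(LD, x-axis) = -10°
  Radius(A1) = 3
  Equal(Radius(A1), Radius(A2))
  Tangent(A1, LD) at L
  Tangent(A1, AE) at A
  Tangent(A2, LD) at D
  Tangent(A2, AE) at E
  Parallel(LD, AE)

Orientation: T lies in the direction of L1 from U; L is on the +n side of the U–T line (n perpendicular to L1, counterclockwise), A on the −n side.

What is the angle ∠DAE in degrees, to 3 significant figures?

9.19°

The slot axis is L1's direction at -10.0°, so u = (cos -10.0°, sin -10.0°) = (0.985, -0.174) and n = (−sin -10.0°, cos -10.0°) = (0.174, 0.985). U is at the origin and T lies 37.1 along u from U, so T = 37.1·u = (36.5, -6.44). Tangency of A1 to both parallel lines with radius 3.0 puts L and A at U ± 3.0·n: L = (0.521, 2.95), A = (-0.521, -2.95). Equal radii place D and E the same way about T: D = T + 3.0·n = (37.1, -3.49), E = T − 3.0·n = (36.0, -9.40). Then cos ∠DAE = AD·AE / (|AD||AE|), giving 9.19°.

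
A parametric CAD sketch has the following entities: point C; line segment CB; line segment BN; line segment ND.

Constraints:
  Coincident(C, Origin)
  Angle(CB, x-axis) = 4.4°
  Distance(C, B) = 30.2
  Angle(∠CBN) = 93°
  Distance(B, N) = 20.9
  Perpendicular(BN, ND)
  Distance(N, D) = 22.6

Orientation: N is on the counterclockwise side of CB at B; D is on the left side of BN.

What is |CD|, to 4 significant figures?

23.72

∠CBN = 93.0°, so BN runs at 4.4° + (180° − 93.0°) = 91.40° from the x-axis; with |BN| = 20.9, N = B + 20.9·(cos 91.40°, sin 91.40°) = (29.60, 23.21). BN ⟂ ND; with |ND| = 22.6 on the left of BN, D = N + 22.6·(-0.9997, -0.02443) = (7.007, 22.66). Then |CD| = |D − C| = 23.72.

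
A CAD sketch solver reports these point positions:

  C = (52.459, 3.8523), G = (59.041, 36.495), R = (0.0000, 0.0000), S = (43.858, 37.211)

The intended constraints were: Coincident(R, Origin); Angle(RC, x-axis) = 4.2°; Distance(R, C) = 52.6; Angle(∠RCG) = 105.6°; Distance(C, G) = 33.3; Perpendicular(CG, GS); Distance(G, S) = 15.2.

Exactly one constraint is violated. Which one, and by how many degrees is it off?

Perpendicular(CG, GS) — off by 8.70°.

R = (0.00, 0.00) ✓; RC at 4.200° ✓; |RC| = 52.60 ✓; ∠RCG = 105.6° ✓; |CG| = 33.30 ✓; ∠(CG, GS) = 98.70° ✗; |GS| = 15.20 ✓.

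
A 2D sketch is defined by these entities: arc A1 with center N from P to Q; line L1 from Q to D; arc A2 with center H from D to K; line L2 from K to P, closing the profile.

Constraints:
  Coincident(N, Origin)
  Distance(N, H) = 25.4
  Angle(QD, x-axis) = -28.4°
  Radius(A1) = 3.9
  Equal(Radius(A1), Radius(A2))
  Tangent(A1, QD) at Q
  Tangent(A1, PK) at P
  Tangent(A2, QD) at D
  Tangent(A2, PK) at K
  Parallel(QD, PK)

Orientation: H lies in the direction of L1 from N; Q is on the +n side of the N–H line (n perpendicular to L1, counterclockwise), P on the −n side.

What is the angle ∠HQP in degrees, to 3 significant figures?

81.3°

N is at the origin and H lies 25.4 along u from N, so H = 25.4·u = (22.3, -12.1). Tangency of A1 to both parallel lines with radius 3.9 puts Q and P at N ± 3.9·n: Q = (1.85, 3.43), P = (-1.85, -3.43). Then cos ∠HQP = QH·QP / (|QH||QP|), giving 81.3°.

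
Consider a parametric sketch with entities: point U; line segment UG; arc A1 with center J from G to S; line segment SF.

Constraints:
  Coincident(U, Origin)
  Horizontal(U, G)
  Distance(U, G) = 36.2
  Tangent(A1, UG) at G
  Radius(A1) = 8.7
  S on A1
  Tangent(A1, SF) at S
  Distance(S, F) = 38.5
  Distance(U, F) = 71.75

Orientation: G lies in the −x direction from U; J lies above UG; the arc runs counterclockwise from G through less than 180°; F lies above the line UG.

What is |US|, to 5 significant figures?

33.925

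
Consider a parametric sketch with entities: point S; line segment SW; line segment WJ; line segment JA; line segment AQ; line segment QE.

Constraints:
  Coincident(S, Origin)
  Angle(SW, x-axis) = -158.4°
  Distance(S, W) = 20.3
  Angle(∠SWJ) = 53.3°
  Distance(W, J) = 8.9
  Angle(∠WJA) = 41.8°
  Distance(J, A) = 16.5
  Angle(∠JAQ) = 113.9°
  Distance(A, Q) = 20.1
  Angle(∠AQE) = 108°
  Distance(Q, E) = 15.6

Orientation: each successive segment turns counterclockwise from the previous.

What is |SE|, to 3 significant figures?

43.3

S is at the origin; SW runs at -158.4° with length 20.3, so W = (-18.9, -7.47). ∠SWJ = 53.3° gives WJ at -31.7° from the x-axis; with |WJ| = 8.9, J = (-11.3, -12.1). ∠WJA = 41.8° gives JA at 106° from the x-axis; with |JA| = 16.5, A = (-16.0, 3.67). ∠JAQ = 113.9° gives AQ at 173° from the x-axis; with |AQ| = 20.1, Q = (-35.9, 6.26). ∠AQE = 108.0° gives QE at -115° from the x-axis; with |QE| = 15.6, E = (-42.6, -7.83). Then |SE| = |E − S| = 43.3.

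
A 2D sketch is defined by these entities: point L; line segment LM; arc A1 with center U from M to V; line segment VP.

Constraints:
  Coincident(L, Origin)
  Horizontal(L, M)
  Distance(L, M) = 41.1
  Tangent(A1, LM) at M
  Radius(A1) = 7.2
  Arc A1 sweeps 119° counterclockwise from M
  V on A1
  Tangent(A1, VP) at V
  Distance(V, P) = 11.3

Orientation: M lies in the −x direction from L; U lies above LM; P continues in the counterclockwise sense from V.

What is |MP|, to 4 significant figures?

20.59

L is at the origin; L and M share the same y with |LM| = 41.1 and M on the −x side, so M = (-41.10, 0.000). A1 meets LM tangentially, so UM is at right angles to LM, so U = M + (0, 7.2) = (-41.10, 7.200). On A1, M sits at bearing -90° from U; a 119° counterclockwise sweep puts V at bearing 29°, so V = U + 7.2·(cos 29°, sin 29°) = (-34.80, 10.69). A1 meets VP tangentially, so UV is at right angles to VP, so VP runs along (−sin 29°, cos 29°); with |VP| = 11.3, P = (-40.28, 20.57). Then |MP| = |P − M| = 20.59.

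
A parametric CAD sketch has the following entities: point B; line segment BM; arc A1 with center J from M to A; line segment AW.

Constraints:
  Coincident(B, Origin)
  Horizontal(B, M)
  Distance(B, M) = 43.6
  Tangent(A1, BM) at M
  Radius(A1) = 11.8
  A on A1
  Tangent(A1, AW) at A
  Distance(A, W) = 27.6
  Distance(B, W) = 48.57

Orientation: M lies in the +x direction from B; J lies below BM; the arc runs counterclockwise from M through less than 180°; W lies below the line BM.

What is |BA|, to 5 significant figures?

33.648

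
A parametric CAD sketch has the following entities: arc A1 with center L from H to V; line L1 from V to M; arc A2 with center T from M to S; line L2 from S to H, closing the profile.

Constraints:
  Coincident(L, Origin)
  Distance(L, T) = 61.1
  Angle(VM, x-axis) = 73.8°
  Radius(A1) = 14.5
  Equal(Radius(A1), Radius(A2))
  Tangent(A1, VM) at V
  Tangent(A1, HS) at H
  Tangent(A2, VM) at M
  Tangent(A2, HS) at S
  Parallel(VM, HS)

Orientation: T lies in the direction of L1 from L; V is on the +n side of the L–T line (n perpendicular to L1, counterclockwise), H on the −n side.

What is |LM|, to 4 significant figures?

62.80

The slot axis is L1's direction at 73.8°, so u = (cos 73.8°, sin 73.8°) = (0.2790, 0.9603) and n = (−sin 73.8°, cos 73.8°) = (-0.9603, 0.2790). L is at the origin and T lies 61.1 along u from L, so T = 61.1·u = (17.05, 58.67). Tangency of A1 to both parallel lines with radius 14.5 puts V and H at L ± 14.5·n: V = (-13.92, 4.045), H = (13.92, -4.045). Equal radii place M and S the same way about T: M = T + 14.5·n = (3.122, 62.72), S = T − 14.5·n = (30.97, 54.63). Then |LM| = |M − L| = 62.80.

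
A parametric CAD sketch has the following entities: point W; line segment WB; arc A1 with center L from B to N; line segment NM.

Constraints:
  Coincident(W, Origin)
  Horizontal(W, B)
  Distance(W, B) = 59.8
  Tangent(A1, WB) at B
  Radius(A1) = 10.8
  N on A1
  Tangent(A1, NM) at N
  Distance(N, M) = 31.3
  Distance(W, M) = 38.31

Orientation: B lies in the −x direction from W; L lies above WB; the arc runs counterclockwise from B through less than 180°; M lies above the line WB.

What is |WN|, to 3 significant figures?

52.5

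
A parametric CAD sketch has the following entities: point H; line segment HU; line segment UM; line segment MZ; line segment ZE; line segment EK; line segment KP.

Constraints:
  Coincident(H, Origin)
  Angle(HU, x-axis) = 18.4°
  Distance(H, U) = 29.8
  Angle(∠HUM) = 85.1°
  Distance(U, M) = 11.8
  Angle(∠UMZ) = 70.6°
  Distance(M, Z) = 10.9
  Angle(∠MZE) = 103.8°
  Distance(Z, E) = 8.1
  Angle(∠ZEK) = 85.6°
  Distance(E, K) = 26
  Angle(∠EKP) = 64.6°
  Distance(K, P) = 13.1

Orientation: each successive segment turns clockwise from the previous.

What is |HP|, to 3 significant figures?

40.3

∠ZEK = 85.6° gives EK at 3.50° from the x-axis; with |EK| = 26.0, K = (45.0, 8.66). ∠EKP = 64.6° gives KP at -112° from the x-axis; with |KP| = 13.1, P = (40.1, -3.49). Then |HP| = |P − H| = 40.3.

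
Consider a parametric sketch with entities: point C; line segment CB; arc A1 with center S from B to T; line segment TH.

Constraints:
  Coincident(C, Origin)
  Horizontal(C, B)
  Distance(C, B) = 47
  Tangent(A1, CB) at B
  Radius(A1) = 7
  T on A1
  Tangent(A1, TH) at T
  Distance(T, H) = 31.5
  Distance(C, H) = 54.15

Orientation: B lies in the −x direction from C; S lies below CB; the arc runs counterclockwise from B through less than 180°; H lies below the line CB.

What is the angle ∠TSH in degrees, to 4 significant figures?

77.47°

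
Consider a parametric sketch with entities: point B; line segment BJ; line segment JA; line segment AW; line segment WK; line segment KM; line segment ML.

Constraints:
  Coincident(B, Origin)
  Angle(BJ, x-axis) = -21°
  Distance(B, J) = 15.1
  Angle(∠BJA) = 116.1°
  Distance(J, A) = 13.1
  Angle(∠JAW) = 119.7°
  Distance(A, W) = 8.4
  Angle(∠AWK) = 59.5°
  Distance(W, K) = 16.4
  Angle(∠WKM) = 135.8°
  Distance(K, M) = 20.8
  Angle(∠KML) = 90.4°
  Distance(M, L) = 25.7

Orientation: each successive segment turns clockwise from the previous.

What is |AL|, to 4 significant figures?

27.42

B is at the origin; BJ runs at -21.0° with length 15.1, so J = (14.10, -5.411). ∠BJA = 116.1° gives JA at -84.90° from the x-axis; with |JA| = 13.1, A = (15.26, -18.46). ∠JAW = 119.7° gives AW at -145.2° from the x-axis; with |AW| = 8.4, W = (8.364, -23.25). ∠AWK = 59.5° gives WK at 94.30° from the x-axis; with |WK| = 16.4, K = (7.134, -6.900). ∠WKM = 135.8° gives KM at 50.10° from the x-axis; with |KM| = 20.8, M = (20.48, 9.057). ∠KML = 90.4° gives ML at -39.50° from the x-axis; with |ML| = 25.7, L = (40.31, -7.290). Then |AL| = |L − A| = 27.42.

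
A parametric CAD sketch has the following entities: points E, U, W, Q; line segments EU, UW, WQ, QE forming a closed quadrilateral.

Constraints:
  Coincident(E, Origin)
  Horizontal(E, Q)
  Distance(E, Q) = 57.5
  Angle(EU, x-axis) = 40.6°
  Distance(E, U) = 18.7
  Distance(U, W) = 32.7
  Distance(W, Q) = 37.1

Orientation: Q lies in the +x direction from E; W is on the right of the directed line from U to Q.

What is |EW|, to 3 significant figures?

31.4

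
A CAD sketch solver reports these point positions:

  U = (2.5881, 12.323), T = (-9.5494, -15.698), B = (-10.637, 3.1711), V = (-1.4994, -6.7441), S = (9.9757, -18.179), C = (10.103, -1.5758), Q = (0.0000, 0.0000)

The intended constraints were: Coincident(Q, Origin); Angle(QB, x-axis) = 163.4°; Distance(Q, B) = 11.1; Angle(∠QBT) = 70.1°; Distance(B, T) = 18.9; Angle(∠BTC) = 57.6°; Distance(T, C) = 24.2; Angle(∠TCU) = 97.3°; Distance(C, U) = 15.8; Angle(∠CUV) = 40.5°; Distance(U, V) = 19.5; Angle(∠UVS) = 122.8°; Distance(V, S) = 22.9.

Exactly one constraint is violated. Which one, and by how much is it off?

Distance(V, S) = 22.9 — off by 6.70.

Q = (0.00, 0.00) ✓; QB at 163.4° ✓; |QB| = 11.10 ✓; ∠QBT = 70.10° ✓; |BT| = 18.90 ✓; ∠BTC = 57.60° ✓; |TC| = 24.20 ✓; ∠TCU = 97.30° ✓; |CU| = 15.80 ✓; ∠CUV = 40.50° ✓; |UV| = 19.50 ✓; ∠UVS = 122.8° ✓; |VS| = 16.20 ✗.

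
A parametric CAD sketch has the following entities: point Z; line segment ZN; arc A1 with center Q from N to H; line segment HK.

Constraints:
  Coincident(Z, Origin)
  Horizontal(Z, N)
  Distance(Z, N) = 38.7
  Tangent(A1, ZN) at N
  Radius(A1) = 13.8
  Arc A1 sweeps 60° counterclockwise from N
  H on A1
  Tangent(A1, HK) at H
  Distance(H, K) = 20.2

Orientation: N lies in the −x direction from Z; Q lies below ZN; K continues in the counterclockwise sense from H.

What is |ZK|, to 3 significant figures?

65.5

On A1, N sits at bearing 90° from Q; a 60° counterclockwise sweep puts H at bearing 150°, so H = Q + 13.8·(cos 150°, sin 150°) = (-50.7, -6.90). Tangency of A1 to HK means the radius QH is perpendicular to HK, so HK runs along (−sin 150°, cos 150°); with |HK| = 20.2, K = (-60.8, -24.4). Then |ZK| = |K − Z| = 65.5.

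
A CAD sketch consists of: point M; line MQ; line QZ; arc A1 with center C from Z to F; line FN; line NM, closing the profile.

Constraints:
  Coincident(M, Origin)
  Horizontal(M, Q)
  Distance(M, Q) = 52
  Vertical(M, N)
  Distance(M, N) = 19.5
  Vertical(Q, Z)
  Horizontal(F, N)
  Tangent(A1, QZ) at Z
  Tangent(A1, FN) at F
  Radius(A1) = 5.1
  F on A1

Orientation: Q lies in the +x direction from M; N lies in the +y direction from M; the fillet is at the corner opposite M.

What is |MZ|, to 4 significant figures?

53.96

The virtual corner opposite M is at (52.00, 19.50). A1 meets QZ tangentially, so CZ is at right angles to QZ and the tangent condition forces CF to be normal to FN, with radius 5.1, so the center C sits 5.1 in from both sides at C = (46.90, 14.40). That places the tangent points at Z = (52.00, 14.40) on QZ and F = (46.90, 19.50) on FN. Then |MZ| = |Z − M| = 53.96.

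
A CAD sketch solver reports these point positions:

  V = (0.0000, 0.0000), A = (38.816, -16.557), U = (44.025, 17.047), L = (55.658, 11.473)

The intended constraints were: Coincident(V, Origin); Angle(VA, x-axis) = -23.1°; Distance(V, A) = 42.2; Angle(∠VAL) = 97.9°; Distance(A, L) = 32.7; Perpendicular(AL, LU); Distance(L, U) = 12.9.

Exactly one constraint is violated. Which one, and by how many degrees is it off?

Perpendicular(AL, LU) — off by 5.40°.

V = (0.00, 0.00) ✓; VA at -23.10° ✓; |VA| = 42.20 ✓; ∠VAL = 97.90° ✓; |AL| = 32.70 ✓; ∠(AL, LU) = 95.40° ✗; |LU| = 12.90 ✓.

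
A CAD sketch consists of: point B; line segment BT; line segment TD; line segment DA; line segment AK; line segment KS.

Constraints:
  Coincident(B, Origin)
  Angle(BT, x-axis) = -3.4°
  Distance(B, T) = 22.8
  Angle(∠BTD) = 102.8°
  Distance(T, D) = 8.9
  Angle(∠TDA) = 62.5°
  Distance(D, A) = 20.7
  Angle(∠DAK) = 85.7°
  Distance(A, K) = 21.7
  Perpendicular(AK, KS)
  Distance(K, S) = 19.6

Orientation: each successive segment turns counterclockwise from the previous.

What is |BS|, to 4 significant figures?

32.18

B is at the origin; BT runs at -3.4° with length 22.8, so T = (22.76, -1.352). ∠BTD = 102.8° gives TD at 73.80° from the x-axis; with |TD| = 8.9, D = (25.24, 7.194). ∠TDA = 62.5° gives DA at -168.7° from the x-axis; with |DA| = 20.7, A = (4.944, 3.138). ∠DAK = 85.7° gives AK at -74.40° from the x-axis; with |AK| = 21.7, K = (10.78, -17.76). AK is perpendicular to KS, so KS runs at 15.60°; with |KS| = 19.6, S = (29.66, -12.49). Then |BS| = |S − B| = 32.18.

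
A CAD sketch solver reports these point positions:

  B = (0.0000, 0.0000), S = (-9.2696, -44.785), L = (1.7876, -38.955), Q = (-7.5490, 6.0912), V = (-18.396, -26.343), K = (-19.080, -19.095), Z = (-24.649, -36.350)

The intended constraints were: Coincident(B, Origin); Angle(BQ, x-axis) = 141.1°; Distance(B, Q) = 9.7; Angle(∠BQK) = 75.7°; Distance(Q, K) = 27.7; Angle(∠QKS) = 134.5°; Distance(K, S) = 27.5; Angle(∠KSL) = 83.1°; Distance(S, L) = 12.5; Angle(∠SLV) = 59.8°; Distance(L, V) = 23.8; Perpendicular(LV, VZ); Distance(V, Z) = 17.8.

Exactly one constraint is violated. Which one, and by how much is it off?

Distance(V, Z) = 17.8 — off by 6.00.

B = (0.00, 0.00) ✓; BQ at 141.1° ✓; |BQ| = 9.700 ✓; ∠BQK = 75.70° ✓; |QK| = 27.70 ✓; ∠QKS = 134.5° ✓; |KS| = 27.50 ✓; ∠KSL = 83.10° ✓; |SL| = 12.50 ✓; ∠SLV = 59.80° ✓; |LV| = 23.80 ✓; ∠(LV, VZ) = 90.00° ✓; |VZ| = 11.80 ✗.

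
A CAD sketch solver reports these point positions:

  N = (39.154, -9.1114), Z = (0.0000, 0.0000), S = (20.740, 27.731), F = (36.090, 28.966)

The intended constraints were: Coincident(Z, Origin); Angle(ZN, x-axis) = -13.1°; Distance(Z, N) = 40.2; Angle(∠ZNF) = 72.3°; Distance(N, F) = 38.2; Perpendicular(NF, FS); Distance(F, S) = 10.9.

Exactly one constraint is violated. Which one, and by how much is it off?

Distance(F, S) = 10.9 — off by 4.50.

Z = (0.00, 0.00) ✓; ZN at -13.10° ✓; |ZN| = 40.20 ✓; ∠ZNF = 72.30° ✓; |NF| = 38.20 ✓; ∠(NF, FS) = 90.00° ✓; |FS| = 15.40 ✗.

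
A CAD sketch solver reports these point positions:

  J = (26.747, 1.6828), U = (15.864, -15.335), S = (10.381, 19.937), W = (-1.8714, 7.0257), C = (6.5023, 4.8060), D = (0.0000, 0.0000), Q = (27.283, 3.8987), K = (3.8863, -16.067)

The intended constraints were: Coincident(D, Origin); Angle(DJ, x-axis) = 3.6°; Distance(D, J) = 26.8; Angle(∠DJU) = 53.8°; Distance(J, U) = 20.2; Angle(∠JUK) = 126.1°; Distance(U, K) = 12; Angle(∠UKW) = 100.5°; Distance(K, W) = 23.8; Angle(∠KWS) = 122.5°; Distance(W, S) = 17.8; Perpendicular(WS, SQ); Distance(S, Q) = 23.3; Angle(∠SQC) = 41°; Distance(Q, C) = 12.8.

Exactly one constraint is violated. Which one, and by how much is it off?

Distance(Q, C) = 12.8 — off by 8.00.

D = (0.00, 0.00) ✓; DJ at 3.600° ✓; |DJ| = 26.80 ✓; ∠DJU = 53.80° ✓; |JU| = 20.20 ✓; ∠JUK = 126.1° ✓; |UK| = 12.00 ✓; ∠UKW = 100.5° ✓; |KW| = 23.80 ✓; ∠KWS = 122.5° ✓; |WS| = 17.80 ✓; ∠(WS, SQ) = 90.00° ✓; |SQ| = 23.30 ✓; ∠SQC = 41.00° ✓; |QC| = 20.80 ✗.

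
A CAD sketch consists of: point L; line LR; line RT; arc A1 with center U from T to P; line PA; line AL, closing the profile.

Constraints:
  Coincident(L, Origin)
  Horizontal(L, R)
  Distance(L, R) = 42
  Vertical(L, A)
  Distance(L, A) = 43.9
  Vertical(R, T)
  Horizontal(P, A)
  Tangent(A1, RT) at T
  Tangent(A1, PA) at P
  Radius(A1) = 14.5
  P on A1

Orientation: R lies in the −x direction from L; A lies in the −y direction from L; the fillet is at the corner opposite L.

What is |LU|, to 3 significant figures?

40.3

L is at the origin; L and R share the same y with |LR| = 42.0 and R on the −x side, so R = (-42.0, 0.00). LA is vertical with |LA| = 43.9 and A on the −y side, so A = (0.00, -43.9). The virtual corner opposite L is at (-42.0, -43.9). The tangent condition forces UT to be normal to RT and A1 meets PA tangentially, so UP is at right angles to PA, with radius 14.5, so the center U sits 14.5 in from both sides at U = (-27.5, -29.4). Then |LU| = |U − L| = 40.3.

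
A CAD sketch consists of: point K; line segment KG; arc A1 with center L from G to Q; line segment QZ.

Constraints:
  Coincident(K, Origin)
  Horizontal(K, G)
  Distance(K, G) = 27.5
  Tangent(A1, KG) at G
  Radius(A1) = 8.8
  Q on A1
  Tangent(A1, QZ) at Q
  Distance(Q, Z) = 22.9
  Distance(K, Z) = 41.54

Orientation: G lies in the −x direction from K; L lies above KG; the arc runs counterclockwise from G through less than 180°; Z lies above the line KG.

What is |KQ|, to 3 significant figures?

22.0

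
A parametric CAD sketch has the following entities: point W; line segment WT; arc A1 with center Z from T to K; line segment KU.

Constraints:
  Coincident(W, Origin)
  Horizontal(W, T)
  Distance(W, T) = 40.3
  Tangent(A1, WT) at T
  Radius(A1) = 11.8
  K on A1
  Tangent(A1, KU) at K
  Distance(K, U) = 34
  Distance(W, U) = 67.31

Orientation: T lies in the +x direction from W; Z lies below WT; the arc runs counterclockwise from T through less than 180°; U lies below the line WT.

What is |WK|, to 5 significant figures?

35.258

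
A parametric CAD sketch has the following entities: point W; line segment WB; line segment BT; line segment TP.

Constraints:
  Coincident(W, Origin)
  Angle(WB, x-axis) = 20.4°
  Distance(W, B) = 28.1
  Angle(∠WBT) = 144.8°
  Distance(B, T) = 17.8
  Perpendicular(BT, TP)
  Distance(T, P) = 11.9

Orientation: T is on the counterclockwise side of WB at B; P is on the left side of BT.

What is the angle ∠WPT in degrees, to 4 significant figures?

96.02°

W is at the origin; WB runs at 20.4° with length 28.1, so B = 28.1·(cos 20.4°, sin 20.4°) = (26.34, 9.795). ∠WBT = 144.8°, so BT runs at 20.4° + (180° − 144.8°) = 55.60° from the x-axis; with |BT| = 17.8, T = B + 17.8·(cos 55.60°, sin 55.60°) = (36.39, 24.48). The perpendicularity gives TP at right angles to BT; with |TP| = 11.9 on the left of BT, P = T + 11.9·(-0.8251, 0.5650) = (26.58, 31.21). Then cos ∠WPT = PW·PT / (|PW||PT|), giving 96.02°.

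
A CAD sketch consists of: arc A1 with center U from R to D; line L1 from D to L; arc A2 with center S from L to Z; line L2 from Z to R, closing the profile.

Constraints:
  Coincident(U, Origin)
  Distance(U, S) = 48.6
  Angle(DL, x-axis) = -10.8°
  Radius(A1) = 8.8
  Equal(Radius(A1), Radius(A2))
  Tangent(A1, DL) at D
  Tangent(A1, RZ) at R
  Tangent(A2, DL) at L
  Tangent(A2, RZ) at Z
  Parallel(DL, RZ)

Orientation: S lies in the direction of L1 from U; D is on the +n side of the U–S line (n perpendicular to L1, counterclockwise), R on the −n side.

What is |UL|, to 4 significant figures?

49.39

The slot axis is L1's direction at -10.8°, so u = (cos -10.8°, sin -10.8°) = (0.9823, -0.1874) and n = (−sin -10.8°, cos -10.8°) = (0.1874, 0.9823). U is at the origin and S lies 48.6 along u from U, so S = 48.6·u = (47.74, -9.107). Tangency of A1 to both parallel lines with radius 8.8 puts D and R at U ± 8.8·n: D = (1.649, 8.644), R = (-1.649, -8.644). Equal radii place L and Z the same way about S: L = S + 8.8·n = (49.39, -0.4626), Z = S − 8.8·n = (46.09, -17.75). Then |UL| = |L − U| = 49.39.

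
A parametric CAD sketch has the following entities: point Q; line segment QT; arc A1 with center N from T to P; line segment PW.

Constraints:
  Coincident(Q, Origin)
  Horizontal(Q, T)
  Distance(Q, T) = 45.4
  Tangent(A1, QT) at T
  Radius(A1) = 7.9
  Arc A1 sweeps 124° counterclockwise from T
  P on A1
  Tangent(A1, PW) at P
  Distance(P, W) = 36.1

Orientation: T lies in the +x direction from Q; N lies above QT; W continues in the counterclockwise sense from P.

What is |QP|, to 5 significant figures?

53.390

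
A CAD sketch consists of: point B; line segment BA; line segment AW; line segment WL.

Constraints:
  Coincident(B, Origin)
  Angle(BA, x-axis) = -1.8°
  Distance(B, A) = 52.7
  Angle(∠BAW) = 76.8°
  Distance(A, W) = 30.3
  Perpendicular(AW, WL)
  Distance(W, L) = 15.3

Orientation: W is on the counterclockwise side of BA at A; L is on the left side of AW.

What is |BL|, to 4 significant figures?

40.38

∠BAW = 76.8°, so AW runs at -1.8° + (180° − 76.8°) = 101.4° from the x-axis; with |AW| = 30.3, W = A + 30.3·(cos 101.4°, sin 101.4°) = (46.68, 28.05). The perpendicularity gives WL at right angles to AW; with |WL| = 15.3 on the left of AW, L = W + 15.3·(-0.9803, -0.1977) = (31.69, 25.02). Then |BL| = |L − B| = 40.38.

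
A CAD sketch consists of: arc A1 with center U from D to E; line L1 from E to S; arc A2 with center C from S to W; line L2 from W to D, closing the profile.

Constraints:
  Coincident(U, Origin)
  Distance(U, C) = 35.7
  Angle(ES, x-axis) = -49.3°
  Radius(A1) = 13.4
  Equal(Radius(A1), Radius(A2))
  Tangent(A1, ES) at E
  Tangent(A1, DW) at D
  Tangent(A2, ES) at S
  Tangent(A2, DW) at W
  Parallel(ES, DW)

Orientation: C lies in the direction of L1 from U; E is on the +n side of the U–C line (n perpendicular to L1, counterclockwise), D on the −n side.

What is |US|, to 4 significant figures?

38.13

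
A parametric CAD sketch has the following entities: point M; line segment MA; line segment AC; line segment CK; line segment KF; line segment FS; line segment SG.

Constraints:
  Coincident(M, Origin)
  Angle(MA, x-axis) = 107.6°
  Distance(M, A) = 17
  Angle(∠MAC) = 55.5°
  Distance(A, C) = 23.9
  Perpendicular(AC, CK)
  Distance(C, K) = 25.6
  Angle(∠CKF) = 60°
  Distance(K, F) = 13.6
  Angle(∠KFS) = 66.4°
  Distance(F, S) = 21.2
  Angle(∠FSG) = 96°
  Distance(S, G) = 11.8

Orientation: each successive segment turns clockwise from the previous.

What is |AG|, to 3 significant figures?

40.0

M is at the origin; MA runs at 107.6° with length 17.0, so A = (-5.14, 16.2). ∠MAC = 55.5° gives AC at -16.9° from the x-axis; with |AC| = 23.9, C = (17.7, 9.26). AC is perpendicular to CK, so CK runs at -107°; with |CK| = 25.6, K = (10.3, -15.2). ∠CKF = 60.0° gives KF at 133° from the x-axis; with |KF| = 13.6, F = (0.993, -5.31). ∠KFS = 66.4° gives FS at 19.5° from the x-axis; with |FS| = 21.2, S = (21.0, 1.77). ∠FSG = 96.0° gives SG at -64.5° from the x-axis; with |SG| = 11.8, G = (26.1, -8.88). Then |AG| = |G − A| = 40.0.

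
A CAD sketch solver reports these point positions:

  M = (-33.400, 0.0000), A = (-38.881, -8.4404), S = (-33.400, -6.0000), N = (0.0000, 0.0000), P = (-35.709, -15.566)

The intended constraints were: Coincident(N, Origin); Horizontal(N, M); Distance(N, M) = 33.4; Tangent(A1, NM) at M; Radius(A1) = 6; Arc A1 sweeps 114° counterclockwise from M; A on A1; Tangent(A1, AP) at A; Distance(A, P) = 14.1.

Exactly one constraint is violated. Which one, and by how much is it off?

Distance(A, P) = 14.1 — off by 6.30.

N = (0.00, 0.00) ✓; N.y = 0.00, M.y = 0.00 ✓; |NM| = 33.40 ✓; ∠(SM, MN) = 90.00° ✓; |SM| = 6.000 ✓; bearing(S→A) − bearing(S→M) = 114.0° ✓; |SA| = 6.000 ✓; ∠(SA, AP) = 90.00° ✓; |AP| = 7.800 ✗.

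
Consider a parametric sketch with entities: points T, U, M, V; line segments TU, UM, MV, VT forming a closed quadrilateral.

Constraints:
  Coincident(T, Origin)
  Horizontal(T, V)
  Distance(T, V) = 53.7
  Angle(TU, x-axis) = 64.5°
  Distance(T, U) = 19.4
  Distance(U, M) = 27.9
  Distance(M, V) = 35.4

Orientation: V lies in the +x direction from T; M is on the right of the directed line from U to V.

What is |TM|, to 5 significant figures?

20.918

T is at the origin; TV is horizontal with |TV| = 53.7 and V in +x, so V = (53.7, 0). TU runs at 64.5° with |TU| = 19.4, so U = (8.3519, 17.510). M is determined by |UM| = 27.9 and |MV| = 35.4 together: it lies at the intersection of circle(U, 27.9) and circle(V, 35.4). With |UV| = 48.611, the foot of the radical line on UV is 19.423 from U and the perpendicular offset is √(27.9² − 19.423²) = 20.029. Taking the right-of-UV solution: M = (19.256, -8.1708).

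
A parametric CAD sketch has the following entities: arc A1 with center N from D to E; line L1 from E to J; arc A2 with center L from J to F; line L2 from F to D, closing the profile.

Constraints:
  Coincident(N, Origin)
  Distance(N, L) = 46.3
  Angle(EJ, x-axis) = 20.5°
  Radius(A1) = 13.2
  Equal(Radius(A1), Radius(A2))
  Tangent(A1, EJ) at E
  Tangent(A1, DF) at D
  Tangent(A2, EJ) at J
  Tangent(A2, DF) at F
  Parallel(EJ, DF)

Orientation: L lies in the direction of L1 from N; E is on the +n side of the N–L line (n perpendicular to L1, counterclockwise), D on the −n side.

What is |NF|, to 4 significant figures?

48.14

The slot axis is L1's direction at 20.5°, so u = (cos 20.5°, sin 20.5°) = (0.9367, 0.3502) and n = (−sin 20.5°, cos 20.5°) = (-0.3502, 0.9367). N is at the origin and L lies 46.3 along u from N, so L = 46.3·u = (43.37, 16.21). Tangency of A1 to both parallel lines with radius 13.2 puts E and D at N ± 13.2·n: E = (-4.623, 12.36), D = (4.623, -12.36). Equal radii place J and F the same way about L: J = L + 13.2·n = (38.75, 28.58), F = L − 13.2·n = (47.99, 3.851). Then |NF| = |F − N| = 48.14.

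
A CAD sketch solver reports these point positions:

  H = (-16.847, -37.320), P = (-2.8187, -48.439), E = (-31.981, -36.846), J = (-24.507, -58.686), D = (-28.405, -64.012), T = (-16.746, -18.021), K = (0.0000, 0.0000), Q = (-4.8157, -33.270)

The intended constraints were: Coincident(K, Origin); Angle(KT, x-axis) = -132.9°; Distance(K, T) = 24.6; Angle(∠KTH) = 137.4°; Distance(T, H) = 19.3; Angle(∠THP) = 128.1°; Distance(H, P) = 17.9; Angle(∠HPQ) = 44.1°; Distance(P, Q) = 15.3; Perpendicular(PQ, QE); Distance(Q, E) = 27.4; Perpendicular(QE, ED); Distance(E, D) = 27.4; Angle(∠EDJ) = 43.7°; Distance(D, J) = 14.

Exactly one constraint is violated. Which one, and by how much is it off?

Distance(D, J) = 14 — off by 7.40.

K = (0.00, 0.00) ✓; KT at -132.9° ✓; |KT| = 24.60 ✓; ∠KTH = 137.4° ✓; |TH| = 19.30 ✓; ∠THP = 128.1° ✓; |HP| = 17.90 ✓; ∠HPQ = 44.10° ✓; |PQ| = 15.30 ✓; ∠(PQ, QE) = 90.00° ✓; |QE| = 27.40 ✓; ∠(QE, ED) = 90.00° ✓; |ED| = 27.40 ✓; ∠EDJ = 43.70° ✓; |DJ| = 6.600 ✗.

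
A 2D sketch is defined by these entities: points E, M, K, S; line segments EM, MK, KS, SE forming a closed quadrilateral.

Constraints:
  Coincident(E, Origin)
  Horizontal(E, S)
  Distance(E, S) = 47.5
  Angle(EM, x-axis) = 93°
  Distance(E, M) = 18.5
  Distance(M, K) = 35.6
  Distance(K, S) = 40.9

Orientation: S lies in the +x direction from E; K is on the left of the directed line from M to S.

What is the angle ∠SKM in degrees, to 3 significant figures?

85.1°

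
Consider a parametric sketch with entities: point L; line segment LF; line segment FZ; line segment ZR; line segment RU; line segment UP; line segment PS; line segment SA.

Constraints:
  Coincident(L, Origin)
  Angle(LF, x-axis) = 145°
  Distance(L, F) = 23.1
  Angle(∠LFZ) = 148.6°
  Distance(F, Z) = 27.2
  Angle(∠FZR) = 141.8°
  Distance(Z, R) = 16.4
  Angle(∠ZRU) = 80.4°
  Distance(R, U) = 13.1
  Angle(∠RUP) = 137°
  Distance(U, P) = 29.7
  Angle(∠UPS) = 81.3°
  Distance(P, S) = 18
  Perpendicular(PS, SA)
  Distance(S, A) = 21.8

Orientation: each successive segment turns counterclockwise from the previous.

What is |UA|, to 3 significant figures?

15.5

L is at the origin; LF runs at 145.0° with length 23.1, so F = (-18.9, 13.2). ∠LFZ = 148.6° gives FZ at 176° from the x-axis; with |FZ| = 27.2, Z = (-46.1, 15.0). ∠FZR = 141.8° gives ZR at -145° from the x-axis; with |ZR| = 16.4, R = (-59.6, 5.64). ∠ZRU = 80.4° gives RU at -45.8° from the x-axis; with |RU| = 13.1, U = (-50.4, -3.75). ∠RUP = 137.0° gives UP at -2.80° from the x-axis; with |UP| = 29.7, P = (-20.8, -5.20). ∠UPS = 81.3° gives PS at 95.9° from the x-axis; with |PS| = 18.0, S = (-22.6, 12.7). The perpendicularity gives SA at right angles to PS, so SA runs at -174°; with |SA| = 21.8, A = (-44.3, 10.5). Then |UA| = |A − U| = 15.5.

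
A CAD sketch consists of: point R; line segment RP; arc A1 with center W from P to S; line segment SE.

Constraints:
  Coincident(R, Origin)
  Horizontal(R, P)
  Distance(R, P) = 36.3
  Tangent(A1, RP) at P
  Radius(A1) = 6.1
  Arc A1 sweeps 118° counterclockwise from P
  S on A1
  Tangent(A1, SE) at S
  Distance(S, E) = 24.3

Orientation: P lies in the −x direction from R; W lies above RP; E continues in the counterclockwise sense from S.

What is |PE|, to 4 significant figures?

31.01

R is at the origin; RP is horizontal with |RP| = 36.3 and P on the −x side, so P = (-36.30, 0.000). Since A1 is tangent to RP there, WP ⟂ RP, so W = P + (0, 6.1) = (-36.30, 6.100). On A1, P sits at bearing -90° from W; a 118° counterclockwise sweep puts S at bearing 28°, so S = W + 6.1·(cos 28°, sin 28°) = (-30.91, 8.964). Since A1 is tangent to SE there, WS ⟂ SE, so SE runs along (−sin 28°, cos 28°); with |SE| = 24.3, E = (-42.32, 30.42). Then |PE| = |E − P| = 31.01.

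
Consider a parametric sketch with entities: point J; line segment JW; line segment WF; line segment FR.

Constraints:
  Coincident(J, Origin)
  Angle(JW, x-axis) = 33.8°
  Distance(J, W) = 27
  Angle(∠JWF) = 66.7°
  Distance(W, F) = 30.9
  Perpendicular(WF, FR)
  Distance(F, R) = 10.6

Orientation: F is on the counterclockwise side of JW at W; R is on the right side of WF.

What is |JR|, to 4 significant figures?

40.77

J is at the origin; JW runs at 33.8° with length 27.0, so W = 27.0·(cos 33.8°, sin 33.8°) = (22.44, 15.02). ∠JWF = 66.7°, so WF runs at 33.8° + (180° − 66.7°) = 147.1° from the x-axis; with |WF| = 30.9, F = W + 30.9·(cos 147.1°, sin 147.1°) = (-3.508, 31.80). WF ⟂ FR; with |FR| = 10.6 on the right of WF, R = F + 10.6·(0.5432, 0.8396) = (2.250, 40.70). Then |JR| = |R − J| = 40.77.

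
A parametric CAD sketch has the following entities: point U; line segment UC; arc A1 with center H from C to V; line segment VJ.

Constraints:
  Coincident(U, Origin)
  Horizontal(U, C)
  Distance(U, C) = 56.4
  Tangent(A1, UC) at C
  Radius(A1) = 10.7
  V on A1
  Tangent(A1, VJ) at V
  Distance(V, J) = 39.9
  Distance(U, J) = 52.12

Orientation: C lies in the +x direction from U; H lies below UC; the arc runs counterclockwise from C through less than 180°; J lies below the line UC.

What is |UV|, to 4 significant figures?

47.08

U is at the origin; U and C share the same y with |UC| = 56.4 and C on the +x side, so C = (56.40, 0.000). Since A1 is tangent to UC there, HC ⟂ UC, so H = C + (0, -10.7) = (56.40, -10.70). Since HV ⟂ VJ (tangency), |HJ| = √(10.7² + 39.9²) = 41.31 regardless of where V sits on A1. So J lies on both circle(U, 52.12) and circle(H, 41.31); the below-UC intersection is J = (30.10, -42.55). V is the foot of the tangent from J: V = (46.67, -6.256).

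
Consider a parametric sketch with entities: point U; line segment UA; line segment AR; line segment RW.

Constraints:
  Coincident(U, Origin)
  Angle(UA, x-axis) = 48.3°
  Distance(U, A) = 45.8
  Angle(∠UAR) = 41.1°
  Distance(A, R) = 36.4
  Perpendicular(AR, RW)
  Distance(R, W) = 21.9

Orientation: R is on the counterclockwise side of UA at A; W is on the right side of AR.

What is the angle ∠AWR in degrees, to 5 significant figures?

58.967°

U is at the origin; UA runs at 48.3° with length 45.8, so A = 45.8·(cos 48.3°, sin 48.3°) = (30.468, 34.196). ∠UAR = 41.1°, so AR runs at 48.3° + (180° − 41.1°) = 187.20° from the x-axis; with |AR| = 36.4, R = A + 36.4·(cos 187.20°, sin 187.20°) = (-5.6454, 29.634). The perpendicularity gives RW at right angles to AR; with |RW| = 21.9 on the right of AR, W = R + 21.9·(-0.12533, 0.99211) = (-8.3902, 51.361). Then cos ∠AWR = WA·WR / (|WA||WR|), giving 58.967°.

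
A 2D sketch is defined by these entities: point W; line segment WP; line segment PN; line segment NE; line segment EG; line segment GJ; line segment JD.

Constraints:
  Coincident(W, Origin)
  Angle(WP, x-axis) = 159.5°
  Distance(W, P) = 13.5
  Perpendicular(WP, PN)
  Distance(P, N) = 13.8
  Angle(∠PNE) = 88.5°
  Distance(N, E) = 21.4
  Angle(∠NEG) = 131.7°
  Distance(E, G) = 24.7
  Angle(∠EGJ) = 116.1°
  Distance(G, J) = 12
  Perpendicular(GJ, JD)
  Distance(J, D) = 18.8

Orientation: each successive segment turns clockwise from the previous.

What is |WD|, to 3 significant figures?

9.23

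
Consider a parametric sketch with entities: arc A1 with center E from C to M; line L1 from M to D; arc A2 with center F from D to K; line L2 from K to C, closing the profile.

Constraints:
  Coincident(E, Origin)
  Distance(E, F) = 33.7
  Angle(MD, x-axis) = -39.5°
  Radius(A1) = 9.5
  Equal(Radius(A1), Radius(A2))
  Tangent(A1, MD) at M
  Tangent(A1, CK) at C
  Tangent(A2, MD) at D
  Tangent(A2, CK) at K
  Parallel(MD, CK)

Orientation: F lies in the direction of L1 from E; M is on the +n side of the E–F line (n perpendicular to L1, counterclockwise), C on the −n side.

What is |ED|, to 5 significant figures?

35.013

The slot axis is L1's direction at -39.5°, so u = (cos -39.5°, sin -39.5°) = (0.77162, -0.63608) and n = (−sin -39.5°, cos -39.5°) = (0.63608, 0.77162). E is at the origin and F lies 33.7 along u from E, so F = 33.7·u = (26.004, -21.436). Tangency of A1 to both parallel lines with radius 9.5 puts M and C at E ± 9.5·n: M = (6.0427, 7.3304), C = (-6.0427, -7.3304). Equal radii place D and K the same way about F: D = F + 9.5·n = (32.046, -14.105), K = F − 9.5·n = (19.961, -28.766). Then |ED| = |D − E| = 35.013.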